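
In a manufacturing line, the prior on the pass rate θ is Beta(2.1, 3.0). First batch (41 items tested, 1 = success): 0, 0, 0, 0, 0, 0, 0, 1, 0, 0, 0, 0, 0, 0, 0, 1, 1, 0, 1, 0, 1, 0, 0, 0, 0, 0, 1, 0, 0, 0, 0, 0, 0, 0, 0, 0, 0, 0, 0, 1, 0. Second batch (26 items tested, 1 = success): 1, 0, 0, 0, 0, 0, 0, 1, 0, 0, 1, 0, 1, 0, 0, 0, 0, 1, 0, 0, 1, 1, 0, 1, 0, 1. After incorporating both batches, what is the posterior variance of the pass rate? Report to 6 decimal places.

0.002572

The Beta prior is conjugate to a Binomial/Bernoulli likelihood; the update adds successes to α and failures to β.
After batch 1: Beta(2.1+7, 3.0+34) = Beta(9.1, 37.0).
After batch 2: Beta(9.1+9, 37.0+17) = Beta(18.1, 54.0).
Var = αβ/((α+β)²(α+β+1)) = 18.1·54.0/(72.1²·73.1) = 0.002572.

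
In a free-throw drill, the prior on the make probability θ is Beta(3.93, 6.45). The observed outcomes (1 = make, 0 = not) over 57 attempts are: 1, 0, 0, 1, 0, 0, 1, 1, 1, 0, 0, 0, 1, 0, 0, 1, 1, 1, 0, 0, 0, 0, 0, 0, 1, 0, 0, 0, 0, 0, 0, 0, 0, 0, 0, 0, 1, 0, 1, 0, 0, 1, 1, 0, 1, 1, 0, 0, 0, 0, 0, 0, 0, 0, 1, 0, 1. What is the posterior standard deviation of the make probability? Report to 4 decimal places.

0.0567

The Beta prior is conjugate to a Binomial/Bernoulli likelihood; the update adds successes to α and failures to β.
Posterior: Beta(α+k, β+n−k) = Beta(3.93+18, 6.45+39) = Beta(21.93, 45.45).
Var = αβ/((α+β)²(α+β+1)) = 21.93·45.45/(67.38²·68.38) = 0.00321056; SD = √0.00321056 = 0.0567.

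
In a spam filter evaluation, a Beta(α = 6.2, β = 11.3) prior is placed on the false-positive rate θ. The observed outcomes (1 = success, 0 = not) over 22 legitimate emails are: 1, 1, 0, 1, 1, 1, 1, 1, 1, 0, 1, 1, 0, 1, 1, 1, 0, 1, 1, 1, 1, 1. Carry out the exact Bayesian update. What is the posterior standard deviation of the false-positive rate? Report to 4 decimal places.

The Beta prior is conjugate to a Binomial/Bernoulli likelihood; the update adds successes to α and failures to β.
Posterior: Beta(α+k, β+n−k) = Beta(6.2+18, 11.3+4) = Beta(24.2, 15.3).
Var = αβ/((α+β)²(α+β+1)) = 24.2·15.3/(39.5²·40.5) = 0.00585946; SD = √0.00585946 = 0.0765.

0.0765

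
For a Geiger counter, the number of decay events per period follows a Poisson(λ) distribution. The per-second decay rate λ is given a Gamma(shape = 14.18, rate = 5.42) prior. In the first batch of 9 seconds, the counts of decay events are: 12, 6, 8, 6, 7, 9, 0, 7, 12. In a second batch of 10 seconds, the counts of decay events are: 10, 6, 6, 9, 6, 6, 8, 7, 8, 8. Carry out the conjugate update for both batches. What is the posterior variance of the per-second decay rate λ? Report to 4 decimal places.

0.2602

With a Gamma(shape α, rate β) prior, the Poisson likelihood is conjugate: the posterior is Gamma(α + ΣXᵢ, β + n).
Batch 1: sum of counts S = 67 over n = 9 seconds.
After batch 1: Gamma(α+S, β+n) = Gamma(14.18+67, 5.42+9) = Gamma(81.18, 14.42).
Batch 2: sum of counts S = 74 over n = 10 seconds.
After batch 2: Gamma(α+S, β+n) = Gamma(81.18+74, 14.42+10) = Gamma(155.18, 24.42).
Var = α/β² = 155.18/24.42² = 0.2602.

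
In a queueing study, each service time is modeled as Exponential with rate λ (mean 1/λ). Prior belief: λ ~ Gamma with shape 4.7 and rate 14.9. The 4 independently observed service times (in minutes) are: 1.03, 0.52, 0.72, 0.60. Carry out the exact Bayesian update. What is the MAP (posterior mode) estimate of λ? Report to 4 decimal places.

0.4333

With a Gamma(shape α, rate β) prior on the exponential rate λ, the posterior after n observations with total T = Σxᵢ is Gamma(α+n, β+T).
Sum of observations T = 2.87 minutes; n = 4.
Posterior: Gamma(4.7+4, 14.9+2.87) = Gamma(8.7, 17.77).
Mode = (α−1)/β = 0.4333.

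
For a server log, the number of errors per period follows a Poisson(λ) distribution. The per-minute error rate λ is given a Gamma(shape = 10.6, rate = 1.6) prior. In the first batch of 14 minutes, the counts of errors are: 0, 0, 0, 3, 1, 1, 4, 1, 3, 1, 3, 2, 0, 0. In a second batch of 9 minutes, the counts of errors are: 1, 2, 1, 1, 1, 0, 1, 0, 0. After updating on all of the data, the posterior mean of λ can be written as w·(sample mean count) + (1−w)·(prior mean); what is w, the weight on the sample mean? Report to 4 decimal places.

0.9350

With a Gamma(shape α, rate β) prior, the Poisson likelihood is conjugate: the posterior is Gamma(α + ΣXᵢ, β + n).
Total number of minutes: n = 14 + 9 = 23.
Posterior mean = (α₀+S)/(β₀+n) = [n/(β₀+n)]·(S/n) + [β₀/(β₀+n)]·(α₀/β₀), so only n and β₀ enter the weight.
Weight on data w = n/(β₀+n) = 23/(1.6+23) = 23/24.6 = 0.9350.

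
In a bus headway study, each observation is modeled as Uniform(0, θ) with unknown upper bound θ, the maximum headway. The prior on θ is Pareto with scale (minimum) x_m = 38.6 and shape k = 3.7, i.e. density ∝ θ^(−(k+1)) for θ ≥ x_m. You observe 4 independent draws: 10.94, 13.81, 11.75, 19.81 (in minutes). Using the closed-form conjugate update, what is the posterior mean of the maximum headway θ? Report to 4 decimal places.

44.3612

A Pareto(scale x_m, shape k) prior on the upper bound θ of Uniform(0, θ) is conjugate: posterior is Pareto(max(x_m, max xᵢ), k + n).
Sample maximum = 19.81; prior scale x_m = 38.6 → posterior scale = max = 38.60.
Posterior shape = 3.7 + 4 = 7.7.
E[θ|data] = k·x_m/(k−1) = 7.7·38.60/6.7 = 44.3612.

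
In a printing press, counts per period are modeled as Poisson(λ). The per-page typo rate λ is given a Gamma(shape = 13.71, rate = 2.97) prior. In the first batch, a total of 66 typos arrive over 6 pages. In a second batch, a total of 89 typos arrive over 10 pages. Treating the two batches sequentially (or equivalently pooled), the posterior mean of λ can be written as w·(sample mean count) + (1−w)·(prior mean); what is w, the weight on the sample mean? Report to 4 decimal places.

0.8434

With a Gamma(shape α, rate β) prior, the Poisson likelihood is conjugate: the posterior is Gamma(α + ΣXᵢ, β + n).
Total number of pages: n = 6 + 10 = 16.
Posterior mean = (α₀+S)/(β₀+n) = [n/(β₀+n)]·(S/n) + [β₀/(β₀+n)]·(α₀/β₀), so only n and β₀ enter the weight.
Weight on data w = n/(β₀+n) = 16/(2.97+16) = 16/18.97 = 0.8434.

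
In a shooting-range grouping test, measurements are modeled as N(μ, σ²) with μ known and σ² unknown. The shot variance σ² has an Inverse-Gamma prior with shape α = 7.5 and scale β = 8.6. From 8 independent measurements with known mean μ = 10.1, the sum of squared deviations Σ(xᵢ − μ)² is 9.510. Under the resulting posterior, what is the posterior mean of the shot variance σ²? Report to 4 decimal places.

1.2719

With known mean μ and an Inverse-Gamma(α, β) prior on σ², the Normal likelihood is conjugate: posterior is Inv-Gamma(α + n/2, β + Σ(xᵢ−μ)²/2).
Posterior: Inv-Gamma(7.5 + 8/2, 8.6 + 9.510/2) = Inv-Gamma(11.50, 13.3550).
E[σ²|data] = β/(α−1) = 13.3550/10.50 = 1.2719.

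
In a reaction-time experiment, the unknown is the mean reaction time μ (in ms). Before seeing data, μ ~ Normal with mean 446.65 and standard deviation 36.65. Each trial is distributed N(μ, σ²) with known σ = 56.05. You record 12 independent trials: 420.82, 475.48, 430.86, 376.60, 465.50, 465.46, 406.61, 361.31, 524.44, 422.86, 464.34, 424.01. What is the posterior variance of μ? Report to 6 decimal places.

219.097168

For Normal data with known variance σ², a Normal(μ₀, σ₀²) prior on μ is conjugate. Posterior precision = 1/σ₀² + n/σ²; posterior mean is the precision-weighted average of μ₀ and x̄.
σ₀² = 36.65² = 1343.2225, σ² = 56.05² = 3141.6025; σ² + n·σ₀² = 3141.6025 + 12·1343.2225 = 19260.2725.
Posterior precision = 1/σ₀² + n/σ² = 1/1343.2225 + 12/3141.6025 = (σ² + n·σ₀²)/(σ₀²σ²) = 19260.2725/(1343.2225·3141.6025); posterior variance σₙ² = σ₀²σ²/(σ² + n·σ₀²) = 1343.2225·3141.6025/19260.2725 = 219.097168.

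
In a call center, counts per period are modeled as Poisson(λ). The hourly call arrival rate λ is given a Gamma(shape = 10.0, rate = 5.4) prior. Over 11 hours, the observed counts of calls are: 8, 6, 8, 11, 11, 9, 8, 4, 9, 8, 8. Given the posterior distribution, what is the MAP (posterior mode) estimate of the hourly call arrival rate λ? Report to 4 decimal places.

6.0366

With a Gamma(shape α, rate β) prior, the Poisson likelihood is conjugate: the posterior is Gamma(α + ΣXᵢ, β + n).
Sum of counts S = 90 over n = 11 hours.
Posterior: Gamma(α+S, β+n) = Gamma(10.0+90, 5.4+11) = Gamma(100.0, 16.4).
Mode of Gamma(α,β) for α≥1 is (α−1)/β = 99.0/16.4 = 6.0366.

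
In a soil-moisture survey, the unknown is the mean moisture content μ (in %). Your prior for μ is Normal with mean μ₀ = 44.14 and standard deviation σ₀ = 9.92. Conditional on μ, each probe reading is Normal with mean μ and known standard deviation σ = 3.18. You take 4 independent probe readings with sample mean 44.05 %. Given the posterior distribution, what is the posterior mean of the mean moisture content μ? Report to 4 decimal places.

44.0523

For Normal data with known variance σ², a Normal(μ₀, σ₀²) prior on μ is conjugate. Posterior precision = 1/σ₀² + n/σ²; posterior mean is the precision-weighted average of μ₀ and x̄.
n·x̄ = 4·44.05 = 176.2.
σ₀² = 9.92² = 98.4064, σ² = 3.18² = 10.1124; σ² + n·σ₀² = 10.1124 + 4·98.4064 = 403.738.
Posterior mean = (μ₀/σ₀² + n·x̄/σ²)/(1/σ₀² + n/σ²) = (σ²·μ₀ + σ₀²·n·x̄)/(σ² + n·σ₀²) = (10.1124·44.14 + 98.4064·176.2)/403.738 = 17785.569016/403.738 = 44.0523.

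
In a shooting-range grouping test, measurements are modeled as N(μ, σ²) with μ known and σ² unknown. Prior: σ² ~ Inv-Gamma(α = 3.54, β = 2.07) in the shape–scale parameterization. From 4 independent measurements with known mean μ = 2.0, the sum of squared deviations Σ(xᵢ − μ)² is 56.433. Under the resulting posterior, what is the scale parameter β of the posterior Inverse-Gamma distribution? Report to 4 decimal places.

30.2865

With known mean μ and an Inverse-Gamma(α, β) prior on σ², the Normal likelihood is conjugate: posterior is Inv-Gamma(α + n/2, β + Σ(xᵢ−μ)²/2).
Posterior: Inv-Gamma(3.54 + 4/2, 2.07 + 56.433/2) = Inv-Gamma(5.54, 30.2865).
Posterior β = 30.2865.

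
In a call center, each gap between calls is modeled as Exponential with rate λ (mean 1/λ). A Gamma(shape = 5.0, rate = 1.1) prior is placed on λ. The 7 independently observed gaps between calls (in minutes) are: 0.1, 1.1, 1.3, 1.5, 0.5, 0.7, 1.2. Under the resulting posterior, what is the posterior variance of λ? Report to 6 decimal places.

With a Gamma(shape α, rate β) prior on the exponential rate λ, the posterior after n observations with total T = Σxᵢ is Gamma(α+n, β+T).
Sum of observations T = 6.4 minutes; n = 7.
Posterior: Gamma(5.0+7, 1.1+6.4) = Gamma(12.0, 7.5).
Var = α/β² = 0.213333.

0.213333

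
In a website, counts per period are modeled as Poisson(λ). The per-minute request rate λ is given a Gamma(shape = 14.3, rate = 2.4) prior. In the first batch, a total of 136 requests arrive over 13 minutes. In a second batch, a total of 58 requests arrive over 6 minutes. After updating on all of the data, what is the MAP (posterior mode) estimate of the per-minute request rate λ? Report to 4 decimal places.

With a Gamma(shape α, rate β) prior, the Poisson likelihood is conjugate: the posterior is Gamma(α + ΣXᵢ, β + n).
After batch 1: Gamma(α+S, β+n) = Gamma(14.3+136, 2.4+13) = Gamma(150.3, 15.4).
After batch 2: Gamma(α+S, β+n) = Gamma(150.3+58, 15.4+6) = Gamma(208.3, 21.4).
Mode of Gamma(α,β) for α≥1 is (α−1)/β = 207.3/21.4 = 9.6869.

9.6869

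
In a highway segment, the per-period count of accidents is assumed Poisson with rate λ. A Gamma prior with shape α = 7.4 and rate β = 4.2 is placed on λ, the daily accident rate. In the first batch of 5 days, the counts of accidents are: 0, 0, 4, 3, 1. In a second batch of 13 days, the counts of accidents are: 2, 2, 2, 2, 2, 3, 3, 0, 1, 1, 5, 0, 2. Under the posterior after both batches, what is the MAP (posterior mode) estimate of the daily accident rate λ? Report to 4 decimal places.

1.7748

With a Gamma(shape α, rate β) prior, the Poisson likelihood is conjugate: the posterior is Gamma(α + ΣXᵢ, β + n).
Batch 1: sum of counts S = 8 over n = 5 days.
After batch 1: Gamma(α+S, β+n) = Gamma(7.4+8, 4.2+5) = Gamma(15.4, 9.2).
Batch 2: sum of counts S = 25 over n = 13 days.
After batch 2: Gamma(α+S, β+n) = Gamma(15.4+25, 9.2+13) = Gamma(40.4, 22.2).
Mode of Gamma(α,β) for α≥1 is (α−1)/β = 39.4/22.2 = 1.7748.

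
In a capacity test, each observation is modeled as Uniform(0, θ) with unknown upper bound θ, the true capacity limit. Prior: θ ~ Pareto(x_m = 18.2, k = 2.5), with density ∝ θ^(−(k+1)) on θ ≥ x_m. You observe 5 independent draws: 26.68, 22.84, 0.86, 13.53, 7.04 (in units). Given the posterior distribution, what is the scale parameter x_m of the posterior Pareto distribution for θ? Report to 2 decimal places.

A Pareto(scale x_m, shape k) prior on the upper bound θ of Uniform(0, θ) is conjugate: posterior is Pareto(max(x_m, max xᵢ), k + n).
Sample maximum = 26.68; prior scale x_m = 18.2 → posterior scale = max = 26.68.
Posterior shape = 2.5 + 5 = 7.5.
Posterior scale x_m = 26.68.

26.68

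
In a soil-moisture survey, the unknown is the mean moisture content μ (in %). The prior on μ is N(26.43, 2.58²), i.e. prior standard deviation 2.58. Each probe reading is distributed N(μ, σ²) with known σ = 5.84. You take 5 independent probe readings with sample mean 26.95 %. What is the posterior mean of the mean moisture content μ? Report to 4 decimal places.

For Normal data with known variance σ², a Normal(μ₀, σ₀²) prior on μ is conjugate. Posterior precision = 1/σ₀² + n/σ²; posterior mean is the precision-weighted average of μ₀ and x̄.
n·x̄ = 5·26.95 = 134.75.
σ₀² = 2.58² = 6.6564, σ² = 5.84² = 34.1056; σ² + n·σ₀² = 34.1056 + 5·6.6564 = 67.3876.
Posterior mean = (μ₀/σ₀² + n·x̄/σ²)/(1/σ₀² + n/σ²) = (σ²·μ₀ + σ₀²·n·x̄)/(σ² + n·σ₀²) = (34.1056·26.43 + 6.6564·134.75)/67.3876 = 1798.360908/67.3876 = 26.6868.

26.6868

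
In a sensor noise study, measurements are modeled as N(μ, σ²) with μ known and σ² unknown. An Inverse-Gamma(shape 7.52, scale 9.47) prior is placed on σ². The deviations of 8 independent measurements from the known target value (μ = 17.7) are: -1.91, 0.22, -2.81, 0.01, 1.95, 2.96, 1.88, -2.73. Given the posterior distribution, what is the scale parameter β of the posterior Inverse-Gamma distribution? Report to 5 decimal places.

27.04205

With known mean μ and an Inverse-Gamma(α, β) prior on σ², the Normal likelihood is conjugate: posterior is Inv-Gamma(α + n/2, β + Σ(xᵢ−μ)²/2).
Σ(xᵢ−μ)² = (-1.91)² + (0.22)² + (-2.81)² + (0.01)² + (1.95)² + (2.96)² + (1.88)² + (-2.73)² = 35.1441.
Posterior: Inv-Gamma(7.52 + 8/2, 9.47 + 35.1441/2) = Inv-Gamma(11.52, 27.04205).
Posterior β = 27.04205.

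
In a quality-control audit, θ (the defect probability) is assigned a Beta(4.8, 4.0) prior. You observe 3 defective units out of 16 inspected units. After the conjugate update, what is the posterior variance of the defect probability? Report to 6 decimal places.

The Beta prior is conjugate to a Binomial/Bernoulli likelihood; the update adds successes to α and failures to β.
Posterior: Beta(α+k, β+n−k) = Beta(4.8+3, 4.0+13) = Beta(7.8, 17.0).
Var = αβ/((α+β)²(α+β+1)) = 7.8·17.0/(24.8²·25.8) = 0.008356.

0.008356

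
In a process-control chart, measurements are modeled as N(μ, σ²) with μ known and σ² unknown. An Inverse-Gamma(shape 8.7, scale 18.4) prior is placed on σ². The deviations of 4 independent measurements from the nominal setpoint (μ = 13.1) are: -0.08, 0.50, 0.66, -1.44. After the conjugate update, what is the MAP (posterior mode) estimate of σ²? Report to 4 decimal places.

With known mean μ and an Inverse-Gamma(α, β) prior on σ², the Normal likelihood is conjugate: posterior is Inv-Gamma(α + n/2, β + Σ(xᵢ−μ)²/2).
Σ(xᵢ−μ)² = (-0.08)² + (0.50)² + (0.66)² + (-1.44)² = 2.7656.
Posterior: Inv-Gamma(8.7 + 4/2, 18.4 + 2.7656/2) = Inv-Gamma(10.70, 19.78280).
Mode = β/(α+1) = 19.78280/11.70 = 1.6908.

1.6908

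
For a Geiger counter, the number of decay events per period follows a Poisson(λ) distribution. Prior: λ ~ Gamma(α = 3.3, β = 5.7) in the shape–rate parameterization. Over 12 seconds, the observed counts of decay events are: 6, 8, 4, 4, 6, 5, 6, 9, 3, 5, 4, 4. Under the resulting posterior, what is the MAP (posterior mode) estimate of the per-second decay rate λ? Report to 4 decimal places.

3.7458

With a Gamma(shape α, rate β) prior, the Poisson likelihood is conjugate: the posterior is Gamma(α + ΣXᵢ, β + n).
Sum of counts S = 64 over n = 12 seconds.
Posterior: Gamma(α+S, β+n) = Gamma(3.3+64, 5.7+12) = Gamma(67.3, 17.7).
Mode of Gamma(α,β) for α≥1 is (α−1)/β = 66.3/17.7 = 3.7458.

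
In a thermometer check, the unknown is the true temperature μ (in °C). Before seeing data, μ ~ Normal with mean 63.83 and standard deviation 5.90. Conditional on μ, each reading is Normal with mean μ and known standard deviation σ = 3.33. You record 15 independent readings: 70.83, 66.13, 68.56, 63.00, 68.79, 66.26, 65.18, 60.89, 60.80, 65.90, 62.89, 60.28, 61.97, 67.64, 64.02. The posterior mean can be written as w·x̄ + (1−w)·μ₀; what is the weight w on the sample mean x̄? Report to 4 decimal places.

0.9792

For Normal data with known variance σ², a Normal(μ₀, σ₀²) prior on μ is conjugate. Posterior precision = 1/σ₀² + n/σ²; posterior mean is the precision-weighted average of μ₀ and x̄.
σ₀² = 5.90² = 34.81, σ² = 3.33² = 11.0889. Prior precision 1/σ₀² = 1/34.81; data precision n/σ² = 15/11.0889.
w = (n/σ²)/(1/σ₀² + n/σ²) = n·σ₀²/(σ² + n·σ₀²) = 15·34.81/(11.0889 + 15·34.81) = 522.15/533.2389 = 0.9792.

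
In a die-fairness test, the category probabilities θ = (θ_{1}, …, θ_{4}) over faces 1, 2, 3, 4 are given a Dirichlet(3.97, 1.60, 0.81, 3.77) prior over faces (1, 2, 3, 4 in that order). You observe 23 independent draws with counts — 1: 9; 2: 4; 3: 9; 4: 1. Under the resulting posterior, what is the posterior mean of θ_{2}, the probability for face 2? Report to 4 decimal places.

The Dirichlet prior is conjugate to the Multinomial likelihood: each posterior αⱼ = prior αⱼ + observed count nⱼ.
Posterior concentration: (12.97, 5.60, 9.81, 4.77), total = 33.15.
E[θ_{2}|data] = α_{2}/Σα = 5.60/33.15 = 0.1689.

0.1689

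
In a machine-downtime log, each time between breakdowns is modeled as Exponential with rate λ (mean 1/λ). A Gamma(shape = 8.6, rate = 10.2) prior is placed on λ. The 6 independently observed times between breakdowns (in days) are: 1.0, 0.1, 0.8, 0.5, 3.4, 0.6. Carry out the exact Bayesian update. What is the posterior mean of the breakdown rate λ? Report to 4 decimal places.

0.8795

With a Gamma(shape α, rate β) prior on the exponential rate λ, the posterior after n observations with total T = Σxᵢ is Gamma(α+n, β+T).
Sum of observations T = 6.4 days; n = 6.
Posterior: Gamma(8.6+6, 10.2+6.4) = Gamma(14.6, 16.6).
Posterior mean of λ = α/β = 14.6/16.6 = 0.8795.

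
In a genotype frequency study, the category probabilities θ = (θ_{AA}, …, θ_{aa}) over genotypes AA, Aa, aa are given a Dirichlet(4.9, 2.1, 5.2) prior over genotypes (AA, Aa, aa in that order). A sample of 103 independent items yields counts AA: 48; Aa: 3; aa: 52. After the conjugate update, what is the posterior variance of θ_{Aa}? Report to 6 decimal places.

0.000364

The Dirichlet prior is conjugate to the Multinomial likelihood: each posterior αⱼ = prior αⱼ + observed count nⱼ.
Posterior concentration: (52.9, 5.1, 57.2), total = 115.2.
Var[θ_j] = α_j(Σα−α_j)/((Σα)²(Σα+1)) = 5.1·110.1/(115.2²·116.2) = 0.000364.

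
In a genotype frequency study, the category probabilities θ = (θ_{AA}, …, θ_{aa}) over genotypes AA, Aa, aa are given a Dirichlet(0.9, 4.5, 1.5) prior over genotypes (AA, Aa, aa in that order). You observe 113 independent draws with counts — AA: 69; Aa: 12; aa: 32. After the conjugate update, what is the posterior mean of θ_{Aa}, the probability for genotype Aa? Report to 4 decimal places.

The Dirichlet prior is conjugate to the Multinomial likelihood: each posterior αⱼ = prior αⱼ + observed count nⱼ.
Posterior concentration: (69.9, 16.5, 33.5), total = 119.9.
E[θ_{Aa}|data] = α_{Aa}/Σα = 16.5/119.9 = 0.1376.

0.1376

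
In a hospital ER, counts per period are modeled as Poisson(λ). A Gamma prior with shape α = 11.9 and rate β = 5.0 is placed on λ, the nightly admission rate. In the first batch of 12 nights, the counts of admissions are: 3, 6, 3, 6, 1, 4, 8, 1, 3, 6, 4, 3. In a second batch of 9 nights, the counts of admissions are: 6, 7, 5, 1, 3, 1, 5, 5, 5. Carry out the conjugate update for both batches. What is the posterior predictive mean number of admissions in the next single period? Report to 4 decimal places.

With a Gamma(shape α, rate β) prior, the Poisson likelihood is conjugate: the posterior is Gamma(α + ΣXᵢ, β + n).
Batch 1: sum of counts S = 48 over n = 12 nights.
After batch 1: Gamma(α+S, β+n) = Gamma(11.9+48, 5.0+12) = Gamma(59.9, 17.0).
Batch 2: sum of counts S = 38 over n = 9 nights.
After batch 2: Gamma(α+S, β+n) = Gamma(59.9+38, 17.0+9) = Gamma(97.9, 26.0).
The predictive distribution for one future period is NegBinom with mean α/β = 3.7654.

3.7654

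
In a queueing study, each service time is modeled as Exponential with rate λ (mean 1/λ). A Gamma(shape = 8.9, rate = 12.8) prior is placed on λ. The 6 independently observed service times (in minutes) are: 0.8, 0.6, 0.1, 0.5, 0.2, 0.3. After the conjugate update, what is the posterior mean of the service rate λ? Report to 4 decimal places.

0.9739

With a Gamma(shape α, rate β) prior on the exponential rate λ, the posterior after n observations with total T = Σxᵢ is Gamma(α+n, β+T).
Sum of observations T = 2.5 minutes; n = 6.
Posterior: Gamma(8.9+6, 12.8+2.5) = Gamma(14.9, 15.3).
Posterior mean of λ = α/β = 14.9/15.3 = 0.9739.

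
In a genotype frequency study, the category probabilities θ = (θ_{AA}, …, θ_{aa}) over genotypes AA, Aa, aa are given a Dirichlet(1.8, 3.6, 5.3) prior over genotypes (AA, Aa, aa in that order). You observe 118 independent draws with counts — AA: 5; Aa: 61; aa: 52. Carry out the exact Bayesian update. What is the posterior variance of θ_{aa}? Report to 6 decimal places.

The Dirichlet prior is conjugate to the Multinomial likelihood: each posterior αⱼ = prior αⱼ + observed count nⱼ.
Posterior concentration: (6.8, 64.6, 57.3), total = 128.7.
Var[θ_j] = α_j(Σα−α_j)/((Σα)²(Σα+1)) = 57.3·71.4/(128.7²·129.7) = 0.001904.

0.001904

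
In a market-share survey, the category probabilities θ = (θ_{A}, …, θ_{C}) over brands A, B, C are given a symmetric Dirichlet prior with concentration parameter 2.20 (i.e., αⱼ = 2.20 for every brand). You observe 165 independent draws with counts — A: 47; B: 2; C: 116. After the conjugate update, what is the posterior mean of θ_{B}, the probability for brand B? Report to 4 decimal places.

0.0245

The Dirichlet prior is conjugate to the Multinomial likelihood: each posterior αⱼ = prior αⱼ + observed count nⱼ.
Posterior concentration: (49.20, 4.20, 118.20), total = 171.60.
E[θ_{B}|data] = α_{B}/Σα = 4.20/171.60 = 0.0245.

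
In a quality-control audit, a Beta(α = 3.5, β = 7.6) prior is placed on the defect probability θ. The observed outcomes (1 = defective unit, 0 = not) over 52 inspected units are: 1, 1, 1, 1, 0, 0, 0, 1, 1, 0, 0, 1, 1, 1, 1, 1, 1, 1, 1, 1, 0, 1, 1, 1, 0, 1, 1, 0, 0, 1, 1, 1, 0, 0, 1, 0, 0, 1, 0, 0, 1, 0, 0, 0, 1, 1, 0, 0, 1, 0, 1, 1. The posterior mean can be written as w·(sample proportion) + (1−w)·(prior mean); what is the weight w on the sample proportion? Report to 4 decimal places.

The Beta prior is conjugate to a Binomial/Bernoulli likelihood; the update adds successes to α and failures to β.
Posterior mean = (α₀+k)/(α₀+β₀+n) = [n/(α₀+β₀+n)]·(k/n) + [(α₀+β₀)/(α₀+β₀+n)]·α₀/(α₀+β₀), so only n and the prior enter the weight.
The weight on the data is w = n/(α₀+β₀+n) = 52/(3.5+7.6+52) = 52/63.1 = 0.8241.

0.8241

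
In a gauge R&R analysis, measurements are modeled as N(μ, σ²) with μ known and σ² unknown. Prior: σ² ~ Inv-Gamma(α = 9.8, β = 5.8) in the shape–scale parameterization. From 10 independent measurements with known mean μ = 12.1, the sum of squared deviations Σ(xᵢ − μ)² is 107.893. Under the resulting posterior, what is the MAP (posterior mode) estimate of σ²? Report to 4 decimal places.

With known mean μ and an Inverse-Gamma(α, β) prior on σ², the Normal likelihood is conjugate: posterior is Inv-Gamma(α + n/2, β + Σ(xᵢ−μ)²/2).
Posterior: Inv-Gamma(9.8 + 10/2, 5.8 + 107.893/2) = Inv-Gamma(14.80, 59.7465).
Mode = β/(α+1) = 59.7465/15.80 = 3.7814.

3.7814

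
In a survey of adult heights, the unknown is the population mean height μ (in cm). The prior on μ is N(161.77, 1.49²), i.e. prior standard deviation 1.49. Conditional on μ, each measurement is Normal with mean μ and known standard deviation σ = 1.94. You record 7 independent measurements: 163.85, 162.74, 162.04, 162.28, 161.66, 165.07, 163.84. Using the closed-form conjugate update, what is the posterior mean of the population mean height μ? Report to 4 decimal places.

162.8154

For Normal data with known variance σ², a Normal(μ₀, σ₀²) prior on μ is conjugate. Posterior precision = 1/σ₀² + n/σ²; posterior mean is the precision-weighted average of μ₀ and x̄.
Σxᵢ = 163.85 + 162.74 + 162.04 + 162.28 + 161.66 + 165.07 + 163.84 = 1141.48, so n·x̄ = 1141.48.
σ₀² = 1.49² = 2.2201, σ² = 1.94² = 3.7636; σ² + n·σ₀² = 3.7636 + 7·2.2201 = 19.3043.
Posterior mean = (μ₀/σ₀² + n·x̄/σ²)/(1/σ₀² + n/σ²) = (σ²·μ₀ + σ₀²·n·x̄)/(σ² + n·σ₀²) = (3.7636·161.77 + 2.2201·1141.48)/19.3043 = 3143.03732/19.3043 = 162.8154.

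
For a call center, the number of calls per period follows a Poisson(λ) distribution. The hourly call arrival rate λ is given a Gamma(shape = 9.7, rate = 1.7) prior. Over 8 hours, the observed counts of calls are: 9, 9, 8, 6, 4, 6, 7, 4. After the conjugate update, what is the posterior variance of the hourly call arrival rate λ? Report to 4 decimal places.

With a Gamma(shape α, rate β) prior, the Poisson likelihood is conjugate: the posterior is Gamma(α + ΣXᵢ, β + n).
Sum of counts S = 53 over n = 8 hours.
Posterior: Gamma(α+S, β+n) = Gamma(9.7+53, 1.7+8) = Gamma(62.7, 9.7).
Var = α/β² = 62.7/9.7² = 0.6664.

0.6664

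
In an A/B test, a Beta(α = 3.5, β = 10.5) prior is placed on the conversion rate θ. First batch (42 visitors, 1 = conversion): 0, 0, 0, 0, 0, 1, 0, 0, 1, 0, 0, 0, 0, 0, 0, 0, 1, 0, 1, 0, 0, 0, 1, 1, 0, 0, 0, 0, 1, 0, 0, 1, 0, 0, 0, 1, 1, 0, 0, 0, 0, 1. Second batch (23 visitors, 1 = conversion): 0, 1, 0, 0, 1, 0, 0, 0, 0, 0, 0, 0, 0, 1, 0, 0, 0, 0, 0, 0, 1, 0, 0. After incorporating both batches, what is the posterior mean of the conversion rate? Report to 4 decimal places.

0.2342

The Beta prior is conjugate to a Binomial/Bernoulli likelihood; the update adds successes to α and failures to β.
After batch 1: Beta(3.5+11, 10.5+31) = Beta(14.5, 41.5).
After batch 2: Beta(14.5+4, 41.5+19) = Beta(18.5, 60.5).
Posterior mean = α/(α+β) = 18.5/79.0 = 0.2342.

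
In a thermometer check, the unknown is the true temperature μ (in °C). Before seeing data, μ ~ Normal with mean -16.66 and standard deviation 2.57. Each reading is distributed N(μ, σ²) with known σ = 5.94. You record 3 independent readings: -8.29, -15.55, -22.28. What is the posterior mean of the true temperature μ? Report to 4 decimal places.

-16.1973

For Normal data with known variance σ², a Normal(μ₀, σ₀²) prior on μ is conjugate. Posterior precision = 1/σ₀² + n/σ²; posterior mean is the precision-weighted average of μ₀ and x̄.
Σxᵢ = (-8.29) + (-15.55) + (-22.28) = -46.12, so n·x̄ = -46.12.
σ₀² = 2.57² = 6.6049, σ² = 5.94² = 35.2836; σ² + n·σ₀² = 35.2836 + 3·6.6049 = 55.0983.
Posterior mean = (μ₀/σ₀² + n·x̄/σ²)/(1/σ₀² + n/σ²) = (σ²·μ₀ + σ₀²·n·x̄)/(σ² + n·σ₀²) = (35.2836·(-16.66) + 6.6049·(-46.12))/55.0983 = -892.442764/55.0983 = -16.1973.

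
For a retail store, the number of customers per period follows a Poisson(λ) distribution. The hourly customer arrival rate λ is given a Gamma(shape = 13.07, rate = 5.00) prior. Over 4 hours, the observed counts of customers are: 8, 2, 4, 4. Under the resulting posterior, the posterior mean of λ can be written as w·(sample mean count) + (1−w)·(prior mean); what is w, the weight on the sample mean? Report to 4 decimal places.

0.4444

With a Gamma(shape α, rate β) prior, the Poisson likelihood is conjugate: the posterior is Gamma(α + ΣXᵢ, β + n).
Posterior mean = (α₀+S)/(β₀+n) = [n/(β₀+n)]·(S/n) + [β₀/(β₀+n)]·(α₀/β₀), so only n and β₀ enter the weight.
Weight on data w = n/(β₀+n) = 4/(5.00+4) = 4/9.00 = 0.4444.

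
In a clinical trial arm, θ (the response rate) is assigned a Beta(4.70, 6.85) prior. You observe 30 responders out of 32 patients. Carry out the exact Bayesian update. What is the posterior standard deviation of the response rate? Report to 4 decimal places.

0.0603

The Beta prior is conjugate to a Binomial/Bernoulli likelihood; the update adds successes to α and failures to β.
Posterior: Beta(α+k, β+n−k) = Beta(4.70+30, 6.85+2) = Beta(34.70, 8.85).
Var = αβ/((α+β)²(α+β+1)) = 34.70·8.85/(43.55²·44.55) = 0.00363453; SD = √0.00363453 = 0.0603.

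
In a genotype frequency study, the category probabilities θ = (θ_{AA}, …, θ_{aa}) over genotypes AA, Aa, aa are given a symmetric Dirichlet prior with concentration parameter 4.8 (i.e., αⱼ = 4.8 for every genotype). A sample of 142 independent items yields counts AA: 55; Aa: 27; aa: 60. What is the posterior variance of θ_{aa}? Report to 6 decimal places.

The Dirichlet prior is conjugate to the Multinomial likelihood: each posterior αⱼ = prior αⱼ + observed count nⱼ.
Posterior concentration: (59.8, 31.8, 64.8), total = 156.4.
Var[θ_j] = α_j(Σα−α_j)/((Σα)²(Σα+1)) = 64.8·91.6/(156.4²·157.4) = 0.001542.

0.001542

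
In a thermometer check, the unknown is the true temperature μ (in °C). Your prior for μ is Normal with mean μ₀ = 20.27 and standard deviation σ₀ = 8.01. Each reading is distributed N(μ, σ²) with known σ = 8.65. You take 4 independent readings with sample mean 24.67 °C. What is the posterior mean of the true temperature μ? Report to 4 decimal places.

For Normal data with known variance σ², a Normal(μ₀, σ₀²) prior on μ is conjugate. Posterior precision = 1/σ₀² + n/σ²; posterior mean is the precision-weighted average of μ₀ and x̄.
n·x̄ = 4·24.67 = 98.68.
σ₀² = 8.01² = 64.1601, σ² = 8.65² = 74.8225; σ² + n·σ₀² = 74.8225 + 4·64.1601 = 331.4629.
Posterior mean = (μ₀/σ₀² + n·x̄/σ²)/(1/σ₀² + n/σ²) = (σ²·μ₀ + σ₀²·n·x̄)/(σ² + n·σ₀²) = (74.8225·20.27 + 64.1601·98.68)/331.4629 = 7847.970743/331.4629 = 23.6768.

23.6768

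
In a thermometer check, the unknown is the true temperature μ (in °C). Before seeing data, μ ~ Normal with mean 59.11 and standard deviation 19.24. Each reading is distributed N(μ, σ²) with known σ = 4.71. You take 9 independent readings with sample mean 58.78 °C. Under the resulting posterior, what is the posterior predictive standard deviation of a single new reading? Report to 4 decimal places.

For Normal data with known variance σ², a Normal(μ₀, σ₀²) prior on μ is conjugate. Posterior precision = 1/σ₀² + n/σ²; posterior mean is the precision-weighted average of μ₀ and x̄.
σ₀² = 19.24² = 370.1776, σ² = 4.71² = 22.1841; σ² + n·σ₀² = 22.1841 + 9·370.1776 = 3353.7825.
Posterior precision = 1/σ₀² + n/σ² = 1/370.1776 + 9/22.1841 = (σ² + n·σ₀²)/(σ₀²σ²) = 3353.7825/(370.1776·22.1841); posterior variance σₙ² = σ₀²σ²/(σ² + n·σ₀²) = 370.1776·22.1841/3353.7825 = 2.448596.
Predictive variance for one new observation = σₙ² + σ² = 370.1776·22.1841/3353.7825 + 22.1841 = σ²·(σ₀² + 3353.7825)/3353.7825 = 22.1841·3723.9601/3353.7825 = 24.632696; SD = √(22.1841·3723.9601/3353.7825) = 4.9631.

4.9631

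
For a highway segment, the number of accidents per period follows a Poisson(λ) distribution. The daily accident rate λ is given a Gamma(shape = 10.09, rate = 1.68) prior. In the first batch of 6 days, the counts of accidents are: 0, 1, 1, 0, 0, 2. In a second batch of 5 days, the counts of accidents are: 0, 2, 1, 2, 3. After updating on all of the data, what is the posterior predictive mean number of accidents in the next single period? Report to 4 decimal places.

With a Gamma(shape α, rate β) prior, the Poisson likelihood is conjugate: the posterior is Gamma(α + ΣXᵢ, β + n).
Batch 1: sum of counts S = 4 over n = 6 days.
After batch 1: Gamma(α+S, β+n) = Gamma(10.09+4, 1.68+6) = Gamma(14.09, 7.68).
Batch 2: sum of counts S = 8 over n = 5 days.
After batch 2: Gamma(α+S, β+n) = Gamma(14.09+8, 7.68+5) = Gamma(22.09, 12.68).
The predictive distribution for one future period is NegBinom with mean α/β = 1.7421.

1.7421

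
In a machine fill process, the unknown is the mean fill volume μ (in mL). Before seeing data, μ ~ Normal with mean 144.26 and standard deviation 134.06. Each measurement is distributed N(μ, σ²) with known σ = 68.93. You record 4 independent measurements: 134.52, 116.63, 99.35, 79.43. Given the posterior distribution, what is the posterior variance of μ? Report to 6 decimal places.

1114.195265

For Normal data with known variance σ², a Normal(μ₀, σ₀²) prior on μ is conjugate. Posterior precision = 1/σ₀² + n/σ²; posterior mean is the precision-weighted average of μ₀ and x̄.
σ₀² = 134.06² = 17972.0836, σ² = 68.93² = 4751.3449; σ² + n·σ₀² = 4751.3449 + 4·17972.0836 = 76639.6793.
Posterior precision = 1/σ₀² + n/σ² = 1/17972.0836 + 4/4751.3449 = (σ² + n·σ₀²)/(σ₀²σ²) = 76639.6793/(17972.0836·4751.3449); posterior variance σₙ² = σ₀²σ²/(σ² + n·σ₀²) = 17972.0836·4751.3449/76639.6793 = 1114.195265.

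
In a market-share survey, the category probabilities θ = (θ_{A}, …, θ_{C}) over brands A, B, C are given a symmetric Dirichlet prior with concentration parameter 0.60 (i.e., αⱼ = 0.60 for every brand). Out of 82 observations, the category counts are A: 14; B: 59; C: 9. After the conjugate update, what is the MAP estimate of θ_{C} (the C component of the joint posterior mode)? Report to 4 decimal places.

0.1064

The Dirichlet prior is conjugate to the Multinomial likelihood: each posterior αⱼ = prior αⱼ + observed count nⱼ.
Posterior concentration: (14.60, 59.60, 9.60), total = 83.80.
Joint mode component: (α_{C}−1)/(Σα−K) = 8.60/80.80 = 0.1064.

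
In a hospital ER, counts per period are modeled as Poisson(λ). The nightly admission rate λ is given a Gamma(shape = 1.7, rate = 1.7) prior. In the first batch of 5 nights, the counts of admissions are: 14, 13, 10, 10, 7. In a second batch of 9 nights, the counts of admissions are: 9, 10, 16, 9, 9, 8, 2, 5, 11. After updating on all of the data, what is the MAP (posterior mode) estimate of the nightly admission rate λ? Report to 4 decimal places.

With a Gamma(shape α, rate β) prior, the Poisson likelihood is conjugate: the posterior is Gamma(α + ΣXᵢ, β + n).
Batch 1: sum of counts S = 54 over n = 5 nights.
After batch 1: Gamma(α+S, β+n) = Gamma(1.7+54, 1.7+5) = Gamma(55.7, 6.7).
Batch 2: sum of counts S = 79 over n = 9 nights.
After batch 2: Gamma(α+S, β+n) = Gamma(55.7+79, 6.7+9) = Gamma(134.7, 15.7).
Mode of Gamma(α,β) for α≥1 is (α−1)/β = 133.7/15.7 = 8.5159.

8.5159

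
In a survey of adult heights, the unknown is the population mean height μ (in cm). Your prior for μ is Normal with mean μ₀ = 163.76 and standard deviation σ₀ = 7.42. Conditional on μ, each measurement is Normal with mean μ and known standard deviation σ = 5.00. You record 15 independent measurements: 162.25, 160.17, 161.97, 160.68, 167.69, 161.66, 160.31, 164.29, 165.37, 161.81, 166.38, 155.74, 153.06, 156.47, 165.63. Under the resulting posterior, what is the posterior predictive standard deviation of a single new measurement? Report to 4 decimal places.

5.1592

For Normal data with known variance σ², a Normal(μ₀, σ₀²) prior on μ is conjugate. Posterior precision = 1/σ₀² + n/σ²; posterior mean is the precision-weighted average of μ₀ and x̄.
σ₀² = 7.42² = 55.0564, σ² = 5.00² = 25; σ² + n·σ₀² = 25 + 15·55.0564 = 850.846.
Posterior precision = 1/σ₀² + n/σ² = 1/55.0564 + 15/25 = (σ² + n·σ₀²)/(σ₀²σ²) = 850.846/(55.0564·25); posterior variance σₙ² = σ₀²σ²/(σ² + n·σ₀²) = 55.0564·25/850.846 = 1.617696.
Predictive variance for one new observation = σₙ² + σ² = 55.0564·25/850.846 + 25 = σ²·(σ₀² + 850.846)/850.846 = 25·905.9024/850.846 = 26.617696; SD = √(25·905.9024/850.846) = 5.1592.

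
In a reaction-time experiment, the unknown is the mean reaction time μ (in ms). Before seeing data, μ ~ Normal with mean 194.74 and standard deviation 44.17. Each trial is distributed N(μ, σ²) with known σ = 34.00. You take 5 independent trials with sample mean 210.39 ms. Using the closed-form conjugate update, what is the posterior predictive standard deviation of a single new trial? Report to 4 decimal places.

36.9148

For Normal data with known variance σ², a Normal(μ₀, σ₀²) prior on μ is conjugate. Posterior precision = 1/σ₀² + n/σ²; posterior mean is the precision-weighted average of μ₀ and x̄.
σ₀² = 44.17² = 1950.9889, σ² = 34.00² = 1156; σ² + n·σ₀² = 1156 + 5·1950.9889 = 10910.9445.
Posterior precision = 1/σ₀² + n/σ² = 1/1950.9889 + 5/1156 = (σ² + n·σ₀²)/(σ₀²σ²) = 10910.9445/(1950.9889·1156); posterior variance σₙ² = σ₀²σ²/(σ² + n·σ₀²) = 1950.9889·1156/10910.9445 = 206.704669.
Predictive variance for one new observation = σₙ² + σ² = 1950.9889·1156/10910.9445 + 1156 = σ²·(σ₀² + 10910.9445)/10910.9445 = 1156·12861.9334/10910.9445 = 1362.704669; SD = √(1156·12861.9334/10910.9445) = 36.9148.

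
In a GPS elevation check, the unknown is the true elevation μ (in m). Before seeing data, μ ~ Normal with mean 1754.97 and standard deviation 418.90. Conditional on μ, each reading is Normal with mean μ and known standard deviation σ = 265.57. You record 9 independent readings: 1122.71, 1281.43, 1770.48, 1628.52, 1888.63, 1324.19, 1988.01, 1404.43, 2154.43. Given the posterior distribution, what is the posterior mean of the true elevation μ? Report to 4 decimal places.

For Normal data with known variance σ², a Normal(μ₀, σ₀²) prior on μ is conjugate. Posterior precision = 1/σ₀² + n/σ²; posterior mean is the precision-weighted average of μ₀ and x̄.
Σxᵢ = 1122.71 + 1281.43 + 1770.48 + 1628.52 + 1888.63 + 1324.19 + 1988.01 + 1404.43 + 2154.43 = 14562.83, so n·x̄ = 14562.83.
σ₀² = 418.90² = 175477.21, σ² = 265.57² = 70527.4249; σ² + n·σ₀² = 70527.4249 + 9·175477.21 = 1649822.3149.
Posterior mean = (μ₀/σ₀² + n·x̄/σ²)/(1/σ₀² + n/σ²) = (σ²·μ₀ + σ₀²·n·x̄)/(σ² + n·σ₀²) = (70527.4249·1754.97 + 175477.21·14562.83)/1649822.3149 = 2679218292.981053/1649822.3149 = 1623.9435.

1623.9435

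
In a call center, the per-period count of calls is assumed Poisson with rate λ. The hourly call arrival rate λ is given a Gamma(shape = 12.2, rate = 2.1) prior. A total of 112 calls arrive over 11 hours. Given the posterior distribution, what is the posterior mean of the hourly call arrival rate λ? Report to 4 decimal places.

9.4809

With a Gamma(shape α, rate β) prior, the Poisson likelihood is conjugate: the posterior is Gamma(α + ΣXᵢ, β + n).
Posterior: Gamma(α+S, β+n) = Gamma(12.2+112, 2.1+11) = Gamma(124.2, 13.1).
Posterior mean = α/β = 124.2/13.1 = 9.4809.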